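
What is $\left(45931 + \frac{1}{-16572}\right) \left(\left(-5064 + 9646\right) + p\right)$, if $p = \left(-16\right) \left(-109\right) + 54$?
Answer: $\frac{1214063806945}{4143} \approx 2.9304 \cdot 10^{8}$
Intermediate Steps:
$p = 1798$ ($p = 1744 + 54 = 1798$)
$\left(45931 + \frac{1}{-16572}\right) \left(\left(-5064 + 9646\right) + p\right) = \left(45931 + \frac{1}{-16572}\right) \left(\left(-5064 + 9646\right) + 1798\right) = \left(45931 - \frac{1}{16572}\right) \left(4582 + 1798\right) = \frac{761168531}{16572} \cdot 6380 = \frac{1214063806945}{4143}$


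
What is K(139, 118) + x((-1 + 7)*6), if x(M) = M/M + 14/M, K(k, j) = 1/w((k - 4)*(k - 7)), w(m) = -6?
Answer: 11/9 ≈ 1.2222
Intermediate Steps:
K(k, j) = -1/6 (K(k, j) = 1/(-6) = -1/6)
x(M) = 1 + 14/M
K(139, 118) + x((-1 + 7)*6) = -1/6 + (14 + (-1 + 7)*6)/(((-1 + 7)*6)) = -1/6 + (14 + 6*6)/((6*6)) = -1/6 + (14 + 36)/36 = -1/6 + (1/36)*50 = -1/6 + 25/18 = 11/9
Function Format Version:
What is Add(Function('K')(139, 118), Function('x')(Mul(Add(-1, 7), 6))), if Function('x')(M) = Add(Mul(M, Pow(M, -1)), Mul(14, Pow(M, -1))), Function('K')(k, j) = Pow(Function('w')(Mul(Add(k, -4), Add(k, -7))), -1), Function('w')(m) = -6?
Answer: Rational(11, 9) ≈ 1.2222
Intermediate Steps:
Function('K')(k, j) = Rational(-1, 6) (Function('K')(k, j) = Pow(-6, -1) = Rational(-1, 6))
Function('x')(M) = Add(1, Mul(14, Pow(M, -1)))
Add(Function('K')(139, 118), Function('x')(Mul(Add(-1, 7), 6))) = Add(Rational(-1, 6), Mul(Pow(Mul(Add(-1, 7), 6), -1), Add(14, Mul(Add(-1, 7), 6)))) = Add(Rational(-1, 6), Mul(Pow(Mul(6, 6), -1), Add(14, Mul(6, 6)))) = Add(Rational(-1, 6), Mul(Pow(36, -1), Add(14, 36))) = Add(Rational(-1, 6), Mul(Rational(1, 36), 50)) = Add(Rational(-1, 6), Rational(25, 18)) = Rational(11, 9)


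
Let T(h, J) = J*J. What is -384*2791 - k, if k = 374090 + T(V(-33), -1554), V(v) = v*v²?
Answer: -3860750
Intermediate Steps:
V(v) = v³
T(h, J) = J²
k = 2789006 (k = 374090 + (-1554)² = 374090 + 2414916 = 2789006)
-384*2791 - k = -384*2791 - 1*2789006 = -1071744 - 2789006 = -3860750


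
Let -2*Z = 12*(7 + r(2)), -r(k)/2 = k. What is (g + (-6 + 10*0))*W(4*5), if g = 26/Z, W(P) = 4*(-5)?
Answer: 1340/9 ≈ 148.89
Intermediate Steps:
r(k) = -2*k
W(P) = -20
Z = -18 (Z = -6*(7 - 2*2) = -6*(7 - 4) = -6*3 = -1/2*36 = -18)
g = -13/9 (g = 26/(-18) = 26*(-1/18) = -13/9 ≈ -1.4444)
(g + (-6 + 10*0))*W(4*5) = (-13/9 + (-6 + 10*0))*(-20) = (-13/9 + (-6 + 0))*(-20) = (-13/9 - 6)*(-20) = -67/9*(-20) = 1340/9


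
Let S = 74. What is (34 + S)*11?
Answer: 1188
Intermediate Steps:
(34 + S)*11 = (34 + 74)*11 = 108*11 = 1188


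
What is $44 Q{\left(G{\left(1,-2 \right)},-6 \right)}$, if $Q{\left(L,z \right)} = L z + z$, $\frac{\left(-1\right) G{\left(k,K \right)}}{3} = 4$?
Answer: $2904$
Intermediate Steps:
$G{\left(k,K \right)} = -12$ ($G{\left(k,K \right)} = \left(-3\right) 4 = -12$)
$Q{\left(L,z \right)} = z + L z$
$44 Q{\left(G{\left(1,-2 \right)},-6 \right)} = 44 \left(- 6 \left(1 - 12\right)\right) = 44 \left(\left(-6\right) \left(-11\right)\right) = 44 \cdot 66 = 2904$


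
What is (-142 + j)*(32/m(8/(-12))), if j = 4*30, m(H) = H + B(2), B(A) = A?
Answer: -528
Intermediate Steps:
m(H) = 2 + H (m(H) = H + 2 = 2 + H)
j = 120
(-142 + j)*(32/m(8/(-12))) = (-142 + 120)*(32/(2 + 8/(-12))) = -704/(2 + 8*(-1/12)) = -704/(2 - ⅔) = -704/4/3 = -704*3/4 = -22*24 = -528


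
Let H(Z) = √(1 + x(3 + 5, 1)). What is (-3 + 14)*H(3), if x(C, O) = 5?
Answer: 11*√6 ≈ 26.944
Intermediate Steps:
H(Z) = √6 (H(Z) = √(1 + 5) = √6)
(-3 + 14)*H(3) = (-3 + 14)*√6 = 11*√6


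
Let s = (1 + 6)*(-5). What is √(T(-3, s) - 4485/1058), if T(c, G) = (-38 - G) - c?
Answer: I*√8970/46 ≈ 2.0589*I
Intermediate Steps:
s = -35 (s = 7*(-5) = -35)
T(c, G) = -38 - G - c
√(T(-3, s) - 4485/1058) = √((-38 - 1*(-35) - 1*(-3)) - 4485/1058) = √((-38 + 35 + 3) - 4485*1/1058) = √(0 - 195/46) = √(-195/46) = I*√8970/46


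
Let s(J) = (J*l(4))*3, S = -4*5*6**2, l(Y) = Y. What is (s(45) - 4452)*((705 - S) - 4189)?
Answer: 10812768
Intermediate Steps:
S = -720 (S = -20*36 = -720)
s(J) = 12*J (s(J) = (J*4)*3 = (4*J)*3 = 12*J)
(s(45) - 4452)*((705 - S) - 4189) = (12*45 - 4452)*((705 - 1*(-720)) - 4189) = (540 - 4452)*((705 + 720) - 4189) = -3912*(1425 - 4189) = -3912*(-2764) = 10812768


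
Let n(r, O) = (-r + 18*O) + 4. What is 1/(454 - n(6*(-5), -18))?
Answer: 1/744 ≈ 0.0013441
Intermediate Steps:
n(r, O) = 4 - r + 18*O
1/(454 - n(6*(-5), -18)) = 1/(454 - (4 - 6*(-5) + 18*(-18))) = 1/(454 - (4 - 1*(-30) - 324)) = 1/(454 - (4 + 30 - 324)) = 1/(454 - 1*(-290)) = 1/(454 + 290) = 1/744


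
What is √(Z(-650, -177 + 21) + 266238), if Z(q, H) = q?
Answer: 2*√66397 ≈ 515.35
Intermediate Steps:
√(Z(-650, -177 + 21) + 266238) = √(-650 + 266238) = √265588 = 2*√66397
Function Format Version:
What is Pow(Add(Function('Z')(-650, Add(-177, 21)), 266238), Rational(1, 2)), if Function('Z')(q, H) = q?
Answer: Mul(2, Pow(66397, Rational(1, 2))) ≈ 515.35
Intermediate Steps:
Pow(Add(Function('Z')(-650, Add(-177, 21)), 266238), Rational(1, 2)) = Pow(Add(-650, 266238), Rational(1, 2)) = Pow(265588, Rational(1, 2)) = Mul(2, Pow(66397, Rational(1, 2)))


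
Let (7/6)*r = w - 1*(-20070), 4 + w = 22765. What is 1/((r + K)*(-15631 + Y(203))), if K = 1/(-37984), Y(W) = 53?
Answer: -132944/76031203574213 ≈ -1.7485e-9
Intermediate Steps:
w = 22761 (w = -4 + 22765 = 22761)
r = 256986/7 (r = 6*(22761 - 1*(-20070))/7 = 6*(22761 + 20070)/7 = (6/7)*42831 = 256986/7 ≈ 36712.)
K = -1/37984 ≈ -2.6327e-5
1/((r + K)*(-15631 + Y(203))) = 1/((256986/7 - 1/37984)*(-15631 + 53)) = 1/((9761356217/265888)*(-15578)) = 1/(-76031203574213/132944) = -132944/76031203574213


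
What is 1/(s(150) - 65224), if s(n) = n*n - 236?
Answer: -1/42960 ≈ -2.3277e-5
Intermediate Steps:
s(n) = -236 + n**2 (s(n) = n**2 - 236 = -236 + n**2)
1/(s(150) - 65224) = 1/((-236 + 150**2) - 65224) = 1/((-236 + 22500) - 65224) = 1/(22264 - 65224) = 1/(-42960) = -1/42960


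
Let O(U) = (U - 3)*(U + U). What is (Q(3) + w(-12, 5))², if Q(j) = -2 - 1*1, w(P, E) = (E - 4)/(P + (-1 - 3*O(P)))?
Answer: 10758400/1194649 ≈ 9.0055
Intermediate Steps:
O(U) = 2*U*(-3 + U) (O(U) = (-3 + U)*(2*U) = 2*U*(-3 + U))
w(P, E) = (-4 + E)/(-1 + P - 6*P*(-3 + P)) (w(P, E) = (E - 4)/(P + (-1 - 6*P*(-3 + P))) = (-4 + E)/(P + (-1 - 6*P*(-3 + P))) = (-4 + E)/(-1 + P - 6*P*(-3 + P)))
Q(j) = -3 (Q(j) = -2 - 1 = -3)
(Q(3) + w(-12, 5))² = (-3 + (4 - 1*5)/(1 - 1*(-12) + 6*(-12)*(-3 - 12)))² = (-3 + (4 - 5)/(1 + 12 + 6*(-12)*(-15)))² = (-3 - 1/(1 + 12 + 1080))² = (-3 - 1/1093)² = (-3280/1093)² = 10758400/1194649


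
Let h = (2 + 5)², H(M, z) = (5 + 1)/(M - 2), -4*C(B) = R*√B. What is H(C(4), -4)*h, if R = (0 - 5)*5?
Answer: 28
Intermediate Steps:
R = -25 (R = -5*5 = -25)
C(B) = 25*√B/4 (C(B) = -(-25)*√B/4 = 25*√B/4)
H(M, z) = 6/(-2 + M)
h = 49 (h = 7² = 49)
H(C(4), -4)*h = (6/(-2 + 25*√4/4))*49 = (6/(-2 + (25/4)*2))*49 = (6/(-2 + 25/2))*49 = (6/(21/2))*49 = (6*(2/21))*49 = (4/7)*49 = 28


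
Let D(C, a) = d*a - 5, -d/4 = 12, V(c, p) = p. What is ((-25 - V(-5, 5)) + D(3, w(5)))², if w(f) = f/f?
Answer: 6889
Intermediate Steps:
w(f) = 1
d = -48 (d = -4*12 = -48)
D(C, a) = -5 - 48*a (D(C, a) = -48*a - 5 = -5 - 48*a)
((-25 - V(-5, 5)) + D(3, w(5)))² = ((-25 - 1*5) + (-5 - 48*1))² = ((-25 - 5) + (-5 - 48))² = (-30 - 53)² = (-83)² = 6889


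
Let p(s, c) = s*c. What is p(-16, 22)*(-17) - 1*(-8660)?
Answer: 14644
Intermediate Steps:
p(s, c) = c*s
p(-16, 22)*(-17) - 1*(-8660) = (22*(-16))*(-17) - 1*(-8660) = -352*(-17) + 8660 = 5984 + 8660 = 14644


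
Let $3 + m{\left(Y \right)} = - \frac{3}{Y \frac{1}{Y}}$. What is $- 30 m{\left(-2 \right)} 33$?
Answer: $5940$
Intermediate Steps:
$m{\left(Y \right)} = -6$ ($m{\left(Y \right)} = -3 - \frac{3}{Y \frac{1}{Y}} = -3 - \frac{3}{1} = -3 - 3 = -6$)
$- 30 m{\left(-2 \right)} 33 = \left(-30\right) \left(-6\right) 33 = 180 \cdot 33 = 5940$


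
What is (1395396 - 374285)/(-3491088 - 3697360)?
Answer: -1021111/7188448 ≈ -0.14205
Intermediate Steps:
(1395396 - 374285)/(-3491088 - 3697360) = 1021111/(-7188448) = 1021111*(-1/7188448) = -1021111/7188448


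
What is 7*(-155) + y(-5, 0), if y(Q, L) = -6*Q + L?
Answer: -1055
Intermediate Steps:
y(Q, L) = L - 6*Q
7*(-155) + y(-5, 0) = 7*(-155) + (0 - 6*(-5)) = -1085 + (0 + 30) = -1085 + 30 = -1055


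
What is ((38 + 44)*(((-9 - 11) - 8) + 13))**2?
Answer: 1512900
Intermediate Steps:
((38 + 44)*(((-9 - 11) - 8) + 13))**2 = (82*((-20 - 8) + 13))**2 = (82*(-28 + 13))**2 = (82*(-15))**2 = (-1230)**2 = 1512900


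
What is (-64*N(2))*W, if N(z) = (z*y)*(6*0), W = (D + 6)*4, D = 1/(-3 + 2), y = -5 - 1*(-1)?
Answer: 0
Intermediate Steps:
y = -4 (y = -5 + 1 = -4)
D = -1 (D = 1/(-1) = -1)
W = 20 (W = (-1 + 6)*4 = 5*4 = 20)
N(z) = 0 (N(z) = (z*(-4))*(6*0) = -4*z*0 = 0)
(-64*N(2))*W = -64*0*20 = 0*20 = 0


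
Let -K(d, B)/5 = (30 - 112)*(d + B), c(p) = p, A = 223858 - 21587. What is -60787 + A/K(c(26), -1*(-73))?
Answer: -2467142059/40590 ≈ -60782.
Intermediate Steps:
A = 202271
K(d, B) = 410*B + 410*d (K(d, B) = -5*(30 - 112)*(d + B) = -(-410)*(B + d) = -5*(-82*B - 82*d) = 410*B + 410*d)
-60787 + A/K(c(26), -1*(-73)) = -60787 + 202271/(410*(-1*(-73)) + 410*26) = -60787 + 202271/(410*73 + 10660) = -60787 + 202271/(29930 + 10660) = -60787 + 202271/40590 = -2467142059/40590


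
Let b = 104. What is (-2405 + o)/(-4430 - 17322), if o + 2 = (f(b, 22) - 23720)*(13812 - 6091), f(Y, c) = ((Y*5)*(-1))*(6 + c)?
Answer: 295562287/21752 ≈ 13588.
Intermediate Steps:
f(Y, c) = -5*Y*(6 + c) (f(Y, c) = ((5*Y)*(-1))*(6 + c) = (-5*Y)*(6 + c) = -5*Y*(6 + c))
o = -295559882 (o = -2 + (-5*104*(6 + 22) - 23720)*(13812 - 6091) = -2 + (-5*104*28 - 23720)*7721 = -2 + (-14560 - 23720)*7721 = -2 - 38280*7721 = -2 - 295559880 = -295559882)
(-2405 + o)/(-4430 - 17322) = (-2405 - 295559882)/(-4430 - 17322) = -295562287/(-21752) = -295562287*(-1/21752) = 295562287/21752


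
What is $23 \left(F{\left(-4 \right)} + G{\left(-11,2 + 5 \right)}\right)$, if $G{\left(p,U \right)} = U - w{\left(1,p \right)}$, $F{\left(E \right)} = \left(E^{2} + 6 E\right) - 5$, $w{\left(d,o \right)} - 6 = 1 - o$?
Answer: $-552$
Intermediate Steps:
$w{\left(d,o \right)} = 7 - o$ ($w{\left(d,o \right)} = 6 - \left(-1 + o\right) = 7 - o$)
$F{\left(E \right)} = -5 + E^{2} + 6 E$
$G{\left(p,U \right)} = -7 + U + p$ ($G{\left(p,U \right)} = U - \left(7 - p\right) = U + \left(-7 + p\right) = -7 + U + p$)
$23 \left(F{\left(-4 \right)} + G{\left(-11,2 + 5 \right)}\right) = 23 \left(\left(-5 + \left(-4\right)^{2} + 6 \left(-4\right)\right) - 11\right) = 23 \left(\left(-5 + 16 - 24\right) - 11\right) = 23 \left(-13 - 11\right) = 23 \left(-24\right) = -552$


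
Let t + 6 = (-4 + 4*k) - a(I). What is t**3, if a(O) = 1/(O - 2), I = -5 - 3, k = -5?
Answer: -26730899/1000 ≈ -26731.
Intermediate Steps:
I = -8
a(O) = 1/(-2 + O)
t = -299/10 (t = -6 + ((-4 + 4*(-5)) - 1/(-2 - 8)) = -6 + ((-4 - 20) - 1/(-10)) = -6 + (-24 - 1*(-1/10)) = -6 + (-24 + 1/10) = -6 - 239/10 = -299/10 ≈ -29.900)
t**3 = (-299/10)**3 = -26730899/1000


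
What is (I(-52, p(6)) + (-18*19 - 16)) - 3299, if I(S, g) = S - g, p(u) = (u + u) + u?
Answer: -3727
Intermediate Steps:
p(u) = 3*u (p(u) = 2*u + u = 3*u)
(I(-52, p(6)) + (-18*19 - 16)) - 3299 = ((-52 - 3*6) + (-18*19 - 16)) - 3299 = ((-52 - 1*18) + (-342 - 16)) - 3299 = ((-52 - 18) - 358) - 3299 = (-70 - 358) - 3299 = -428 - 3299 = -3727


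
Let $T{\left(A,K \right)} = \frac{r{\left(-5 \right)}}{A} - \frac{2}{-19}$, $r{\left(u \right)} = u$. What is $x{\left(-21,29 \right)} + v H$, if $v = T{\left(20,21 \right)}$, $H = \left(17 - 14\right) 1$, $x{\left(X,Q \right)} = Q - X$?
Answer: $\frac{3767}{76} \approx 49.566$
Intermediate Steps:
$T{\left(A,K \right)} = \frac{2}{19} - \frac{5}{A}$ ($T{\left(A,K \right)} = - \frac{5}{A} - \frac{2}{-19} = - \frac{5}{A} - - \frac{2}{19} = - \frac{5}{A} + \frac{2}{19} = \frac{2}{19} - \frac{5}{A}$)
$H = 3$ ($H = 3 \cdot 1 = 3$)
$v = - \frac{11}{76}$ ($v = \frac{2}{19} - \frac{5}{20} = \frac{2}{19} - \frac{1}{4} = - \frac{11}{76} \approx -0.14474$)
$x{\left(-21,29 \right)} + v H = \left(29 - -21\right) - \frac{33}{76} = \left(29 + 21\right) - \frac{33}{76} = 50 - \frac{33}{76} = \frac{3767}{76}$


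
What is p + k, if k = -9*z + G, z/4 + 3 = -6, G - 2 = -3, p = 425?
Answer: 748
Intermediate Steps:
G = -1 (G = 2 - 3 = -1)
z = -36 (z = -12 + 4*(-6) = -12 - 24 = -36)
k = 323 (k = -9*(-36) - 1 = 324 - 1 = 323)
p + k = 425 + 323 = 748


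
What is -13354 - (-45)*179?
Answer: -5299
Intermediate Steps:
-13354 - (-45)*179 = -13354 - 1*(-8055) = -13354 + 8055 = -5299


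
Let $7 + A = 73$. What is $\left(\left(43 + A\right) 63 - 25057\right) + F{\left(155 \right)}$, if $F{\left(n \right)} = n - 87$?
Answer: $-18122$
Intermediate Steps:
$A = 66$ ($A = -7 + 73 = 66$)
$F{\left(n \right)} = -87 + n$
$\left(\left(43 + A\right) 63 - 25057\right) + F{\left(155 \right)} = \left(\left(43 + 66\right) 63 - 25057\right) + \left(-87 + 155\right) = \left(109 \cdot 63 - 25057\right) + 68 = \left(6867 - 25057\right) + 68 = -18190 + 68 = -18122$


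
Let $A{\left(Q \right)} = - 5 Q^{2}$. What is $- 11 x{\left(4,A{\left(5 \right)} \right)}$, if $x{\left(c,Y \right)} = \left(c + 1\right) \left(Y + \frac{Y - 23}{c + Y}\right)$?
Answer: $\frac{74885}{11} \approx 6807.7$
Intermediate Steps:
$x{\left(c,Y \right)} = \left(1 + c\right) \left(Y + \frac{-23 + Y}{Y + c}\right)$
$- 11 x{\left(4,A{\left(5 \right)} \right)} = - 11 \frac{-23 - 5 \cdot 5^{2} + \left(- 5 \cdot 5^{2}\right)^{2} - 92 + - 5 \cdot 5^{2} \cdot 4^{2} + 4 \left(- 5 \cdot 5^{2}\right)^{2} + 2 \left(- 5 \cdot 5^{2}\right) 4}{- 5 \cdot 5^{2} + 4} = - 11 \frac{-23 - 125 + \left(\left(-5\right) 25\right)^{2} - 92 + \left(-5\right) 25 \cdot 16 + 4 \left(\left(-5\right) 25\right)^{2} + 2 \left(\left(-5\right) 25\right) 4}{\left(-5\right) 25 + 4} = - 11 \frac{-23 - 125 + \left(-125\right)^{2} - 92 - 2000 + 4 \left(-125\right)^{2} + 2 \left(-125\right) 4}{-125 + 4} = - 11 \frac{-23 - 125 + 15625 - 92 - 2000 + 4 \cdot 15625 - 1000}{-121} = - 11 \left(- \frac{-23 - 125 + 15625 - 92 - 2000 + 62500 - 1000}{121}\right) = - 11 \left(\left(- \frac{1}{121}\right) 74885\right) = \left(-11\right) \left(- \frac{74885}{121}\right) = \frac{74885}{11}$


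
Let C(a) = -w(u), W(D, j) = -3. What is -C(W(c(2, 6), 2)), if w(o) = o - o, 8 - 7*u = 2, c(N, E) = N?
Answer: 0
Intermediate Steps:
u = 6/7 (u = 8/7 - ⅐*2 = 8/7 - 2/7 = 6/7 ≈ 0.85714)
w(o) = 0
C(a) = 0 (C(a) = -1*0 = 0)
-C(W(c(2, 6), 2)) = -1*0 = 0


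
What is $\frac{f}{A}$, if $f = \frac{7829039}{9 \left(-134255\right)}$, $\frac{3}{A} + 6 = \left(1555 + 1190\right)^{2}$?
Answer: $- \frac{19663985872247}{1208295} \approx -1.6274 \cdot 10^{7}$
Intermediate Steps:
$A = \frac{1}{2511673}$ ($A = \frac{3}{-6 + \left(1555 + 1190\right)^{2}} = \frac{3}{-6 + 2745^{2}} = \frac{3}{-6 + 7535025} = \frac{3}{7535019} = 3 \cdot \frac{1}{7535019} = \frac{1}{2511673} \approx 3.9814 \cdot 10^{-7}$)
$f = - \frac{7829039}{1208295}$ ($f = \frac{7829039}{-1208295} = 7829039 \left(- \frac{1}{1208295}\right) = - \frac{7829039}{1208295} \approx -6.4794$)
$\frac{f}{A} = - \frac{7829039 \frac{1}{\frac{1}{2511673}}}{1208295} = \left(- \frac{7829039}{1208295}\right) 2511673 = - \frac{19663985872247}{1208295}$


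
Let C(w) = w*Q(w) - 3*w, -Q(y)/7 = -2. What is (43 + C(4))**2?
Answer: 7569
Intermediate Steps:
Q(y) = 14 (Q(y) = -7*(-2) = 14)
C(w) = 11*w (C(w) = w*14 - 3*w = 14*w - 3*w = 11*w)
(43 + C(4))**2 = (43 + 11*4)**2 = (43 + 44)**2 = 87**2 = 7569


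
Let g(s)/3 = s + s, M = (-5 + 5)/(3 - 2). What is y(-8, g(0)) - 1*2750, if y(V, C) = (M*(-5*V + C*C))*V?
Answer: -2750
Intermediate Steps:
M = 0 (M = 0/1 = 0*1 = 0)
g(s) = 6*s (g(s) = 3*(s + s) = 3*(2*s) = 6*s)
y(V, C) = 0 (y(V, C) = (0*(-5*V + C*C))*V = (0*(-5*V + C²))*V = (0*(C² - 5*V))*V = 0*V = 0)
y(-8, g(0)) - 1*2750 = 0 - 1*2750 = 0 - 2750 = -2750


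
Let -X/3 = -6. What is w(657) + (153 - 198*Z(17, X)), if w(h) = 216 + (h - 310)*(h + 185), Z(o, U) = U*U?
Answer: 228391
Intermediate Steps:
X = 18 (X = -3*(-6) = 18)
Z(o, U) = U²
w(h) = 216 + (-310 + h)*(185 + h)
w(657) + (153 - 198*Z(17, X)) = (-57134 + 657² - 125*657) + (153 - 198*18²) = (-57134 + 431649 - 82125) + (153 - 198*324) = 292390 + (153 - 64152) = 292390 - 63999 = 228391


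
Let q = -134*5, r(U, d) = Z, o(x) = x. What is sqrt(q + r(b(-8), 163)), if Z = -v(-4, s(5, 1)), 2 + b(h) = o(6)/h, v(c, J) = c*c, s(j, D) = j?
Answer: 7*I*sqrt(14) ≈ 26.192*I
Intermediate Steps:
v(c, J) = c**2
b(h) = -2 + 6/h
Z = -16 (Z = -1*(-4)**2 = -1*16 = -16)
r(U, d) = -16
q = -670
sqrt(q + r(b(-8), 163)) = sqrt(-670 - 16) = sqrt(-686) = 7*I*sqrt(14)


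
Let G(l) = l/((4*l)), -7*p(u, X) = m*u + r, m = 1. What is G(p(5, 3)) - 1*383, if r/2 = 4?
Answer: -1531/4 ≈ -382.75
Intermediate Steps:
r = 8 (r = 2*4 = 8)
p(u, X) = -8/7 - u/7 (p(u, X) = -(1*u + 8)/7 = -(u + 8)/7 = -(8 + u)/7 = -8/7 - u/7)
G(l) = ¼ (G(l) = l*(1/(4*l)) = ¼)
G(p(5, 3)) - 1*383 = ¼ - 1*383 = ¼ - 383 = -1531/4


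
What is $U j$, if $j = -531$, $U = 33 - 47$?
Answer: $7434$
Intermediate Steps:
$U = -14$
$U j = \left(-14\right) \left(-531\right) = 7434$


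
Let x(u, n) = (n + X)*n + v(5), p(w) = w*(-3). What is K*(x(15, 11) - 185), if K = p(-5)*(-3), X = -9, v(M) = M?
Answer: 7110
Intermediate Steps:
p(w) = -3*w
x(u, n) = 5 + n*(-9 + n) (x(u, n) = (n - 9)*n + 5 = (-9 + n)*n + 5 = n*(-9 + n) + 5 = 5 + n*(-9 + n))
K = -45 (K = -3*(-5)*(-3) = 15*(-3) = -45)
K*(x(15, 11) - 185) = -45*((5 + 11² - 9*11) - 185) = -45*((5 + 121 - 99) - 185) = -45*(27 - 185) = -45*(-158) = 7110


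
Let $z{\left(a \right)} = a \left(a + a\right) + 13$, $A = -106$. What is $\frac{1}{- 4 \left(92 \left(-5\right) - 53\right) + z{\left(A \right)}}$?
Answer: $\frac{1}{24537} \approx 4.0755 \cdot 10^{-5}$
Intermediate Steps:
$z{\left(a \right)} = 13 + 2 a^{2}$ ($z{\left(a \right)} = a 2 a + 13 = 2 a^{2} + 13 = 13 + 2 a^{2}$)
$\frac{1}{- 4 \left(92 \left(-5\right) - 53\right) + z{\left(A \right)}} = \frac{1}{- 4 \left(92 \left(-5\right) - 53\right) + \left(13 + 2 \left(-106\right)^{2}\right)} = \frac{1}{- 4 \left(-460 - 53\right) + \left(13 + 2 \cdot 11236\right)} = \frac{1}{\left(-4\right) \left(-513\right) + \left(13 + 22472\right)} = \frac{1}{2052 + 22485} = \frac{1}{24537}$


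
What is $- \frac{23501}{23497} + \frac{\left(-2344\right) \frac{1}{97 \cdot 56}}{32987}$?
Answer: $- \frac{526386348294}{526289870981} \approx -1.0002$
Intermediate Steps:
$- \frac{23501}{23497} + \frac{\left(-2344\right) \frac{1}{97 \cdot 56}}{32987} = \left(-23501\right) \frac{1}{23497} + - \frac{2344}{5432} \cdot \frac{1}{32987} = - \frac{23501}{23497} + \left(-2344\right) \frac{1}{5432} \cdot \frac{1}{32987} = - \frac{23501}{23497} - \frac{293}{22398173} = - \frac{526386348294}{526289870981}$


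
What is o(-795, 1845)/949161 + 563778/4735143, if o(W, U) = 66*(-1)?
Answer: 19807539660/166459743149 ≈ 0.11899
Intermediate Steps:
o(W, U) = -66
o(-795, 1845)/949161 + 563778/4735143 = -66/949161 + 563778/4735143 = -66*1/949161 + 563778*(1/4735143) = -22/316387 + 62642/526127 = 19807539660/166459743149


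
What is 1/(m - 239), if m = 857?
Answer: 1/618 ≈ 0.0016181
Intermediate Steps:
1/(m - 239) = 1/(857 - 239) = 1/618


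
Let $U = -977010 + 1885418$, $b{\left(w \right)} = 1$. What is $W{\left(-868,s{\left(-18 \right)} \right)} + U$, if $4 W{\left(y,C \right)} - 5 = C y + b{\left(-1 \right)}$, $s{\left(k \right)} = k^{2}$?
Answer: $\frac{1676203}{2} \approx 8.381 \cdot 10^{5}$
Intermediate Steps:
$W{\left(y,C \right)} = \frac{3}{2} + \frac{C y}{4}$ ($W{\left(y,C \right)} = \frac{5}{4} + \frac{C y + 1}{4} = \frac{5}{4} + \frac{1 + C y}{4} = \frac{5}{4} + \left(\frac{1}{4} + \frac{C y}{4}\right) = \frac{3}{2} + \frac{C y}{4}$)
$U = 908408$
$W{\left(-868,s{\left(-18 \right)} \right)} + U = \left(\frac{3}{2} + \frac{1}{4} \left(-18\right)^{2} \left(-868\right)\right) + 908408 = \left(\frac{3}{2} + \frac{1}{4} \cdot 324 \left(-868\right)\right) + 908408 = \left(\frac{3}{2} - 70308\right) + 908408 = - \frac{140613}{2} + 908408 = \frac{1676203}{2}$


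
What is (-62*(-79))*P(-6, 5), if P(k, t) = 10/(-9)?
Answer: -48980/9 ≈ -5442.2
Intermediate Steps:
P(k, t) = -10/9 (P(k, t) = 10*(-1/9) = -10/9)
(-62*(-79))*P(-6, 5) = -62*(-79)*(-10/9) = 4898*(-10/9) = -48980/9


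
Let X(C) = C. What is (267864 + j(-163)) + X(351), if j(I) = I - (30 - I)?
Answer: 267859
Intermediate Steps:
j(I) = -30 + 2*I (j(I) = I + (-30 + I) = -30 + 2*I)
(267864 + j(-163)) + X(351) = (267864 + (-30 + 2*(-163))) + 351 = (267864 + (-30 - 326)) + 351 = (267864 - 356) + 351 = 267508 + 351 = 267859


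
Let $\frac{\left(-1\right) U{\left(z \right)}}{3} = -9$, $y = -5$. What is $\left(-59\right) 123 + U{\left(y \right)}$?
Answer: $-7230$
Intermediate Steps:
$U{\left(z \right)} = 27$ ($U{\left(z \right)} = \left(-3\right) \left(-9\right) = 27$)
$\left(-59\right) 123 + U{\left(y \right)} = \left(-59\right) 123 + 27 = -7257 + 27 = -7230$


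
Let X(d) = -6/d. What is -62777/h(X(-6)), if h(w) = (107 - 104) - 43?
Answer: 62777/40 ≈ 1569.4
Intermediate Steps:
h(w) = -40 (h(w) = 3 - 43 = -40)
-62777/h(X(-6)) = -62777/(-40) = -62777*(-1/40) = 62777/40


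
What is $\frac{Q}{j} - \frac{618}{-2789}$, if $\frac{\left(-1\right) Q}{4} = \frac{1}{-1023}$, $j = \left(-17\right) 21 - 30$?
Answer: $\frac{244655662}{1104167889} \approx 0.22157$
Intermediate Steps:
$j = -387$ ($j = -357 - 30 = -387$)
$Q = \frac{4}{1023}$ ($Q = - \frac{4}{-1023} = \left(-4\right) \left(- \frac{1}{1023}\right) = \frac{4}{1023} \approx 0.0039101$)
$\frac{Q}{j} - \frac{618}{-2789} = \frac{4}{1023 \left(-387\right)} - \frac{618}{-2789} = \frac{4}{1023} \left(- \frac{1}{387}\right) - - \frac{618}{2789} = - \frac{4}{395901} + \frac{618}{2789} = \frac{244655662}{1104167889}$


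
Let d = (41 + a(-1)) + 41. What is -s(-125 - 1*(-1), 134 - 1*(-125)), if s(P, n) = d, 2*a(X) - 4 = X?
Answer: -167/2 ≈ -83.500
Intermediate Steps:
a(X) = 2 + X/2
d = 167/2 (d = (41 + (2 + (1/2)*(-1))) + 41 = (41 + (2 - 1/2)) + 41 = (41 + 3/2) + 41 = 85/2 + 41 = 167/2 ≈ 83.500)
s(P, n) = 167/2
-s(-125 - 1*(-1), 134 - 1*(-125)) = -1*167/2 = -167/2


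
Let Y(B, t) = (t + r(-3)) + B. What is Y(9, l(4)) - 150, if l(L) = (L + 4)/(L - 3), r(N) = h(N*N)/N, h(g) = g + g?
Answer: -139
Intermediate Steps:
h(g) = 2*g
r(N) = 2*N (r(N) = (2*(N*N))/N = (2*N**2)/N = 2*N)
l(L) = (4 + L)/(-3 + L)
Y(B, t) = -6 + B + t (Y(B, t) = (t + 2*(-3)) + B = (t - 6) + B = (-6 + t) + B = -6 + B + t)
Y(9, l(4)) - 150 = (-6 + 9 + (4 + 4)/(-3 + 4)) - 150 = (-6 + 9 + 8/1) - 150 = (-6 + 9 + 1*8) - 150 = (-6 + 9 + 8) - 150 = 11 - 150 = -139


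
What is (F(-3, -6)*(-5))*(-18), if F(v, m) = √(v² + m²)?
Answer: 270*√5 ≈ 603.74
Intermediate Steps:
F(v, m) = √(m² + v²)
(F(-3, -6)*(-5))*(-18) = (√((-6)² + (-3)²)*(-5))*(-18) = (√(36 + 9)*(-5))*(-18) = (√45*(-5))*(-18) = ((3*√5)*(-5))*(-18) = -15*√5*(-18) = 270*√5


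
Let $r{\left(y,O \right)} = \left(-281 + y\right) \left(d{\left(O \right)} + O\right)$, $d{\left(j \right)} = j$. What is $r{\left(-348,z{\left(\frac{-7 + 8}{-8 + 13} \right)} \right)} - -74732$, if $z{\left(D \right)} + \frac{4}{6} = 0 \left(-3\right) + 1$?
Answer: $\frac{222938}{3} \approx 74313.0$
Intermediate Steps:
$z{\left(D \right)} = \frac{1}{3}$ ($z{\left(D \right)} = - \frac{2}{3} + \left(0 \left(-3\right) + 1\right) = - \frac{2}{3} + \left(0 + 1\right) = - \frac{2}{3} + 1 = \frac{1}{3}$)
$r{\left(y,O \right)} = 2 O \left(-281 + y\right)$ ($r{\left(y,O \right)} = \left(-281 + y\right) \left(O + O\right) = \left(-281 + y\right) 2 O = 2 O \left(-281 + y\right)$)
$r{\left(-348,z{\left(\frac{-7 + 8}{-8 + 13} \right)} \right)} - -74732 = 2 \cdot \frac{1}{3} \left(-281 - 348\right) - -74732 = 2 \cdot \frac{1}{3} \left(-629\right) + 74732 = - \frac{1258}{3} + 74732 = \frac{222938}{3}$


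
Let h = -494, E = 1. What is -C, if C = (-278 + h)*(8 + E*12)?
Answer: 15440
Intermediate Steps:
C = -15440 (C = (-278 - 494)*(8 + 1*12) = -772*(8 + 12) = -772*20 = -15440)
-C = -1*(-15440) = 15440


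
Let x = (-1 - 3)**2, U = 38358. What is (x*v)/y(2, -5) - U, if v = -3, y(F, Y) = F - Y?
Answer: -268554/7 ≈ -38365.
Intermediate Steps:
x = 16 (x = (-4)**2 = 16)
(x*v)/y(2, -5) - U = (16*(-3))/(2 - 1*(-5)) - 1*38358 = -48/(2 + 5) - 38358 = -48/7 - 38358 = -268554/7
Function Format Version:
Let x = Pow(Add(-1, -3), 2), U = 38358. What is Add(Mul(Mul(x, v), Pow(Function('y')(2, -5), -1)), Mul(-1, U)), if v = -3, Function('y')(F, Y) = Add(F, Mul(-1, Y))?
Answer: Rational(-268554, 7) ≈ -38365.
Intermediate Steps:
x = 16 (x = Pow(-4, 2) = 16)
Add(Mul(Mul(x, v), Pow(Function('y')(2, -5), -1)), Mul(-1, U)) = Add(Mul(Mul(16, -3), Pow(Add(2, Mul(-1, -5)), -1)), Mul(-1, 38358)) = Add(Mul(-48, Pow(Add(2, 5), -1)), -38358) = Add(Mul(-48, Pow(7, -1)), -38358) = Add(Mul(-48, Rational(1, 7)), -38358) = Add(Rational(-48, 7), -38358) = Rational(-268554, 7)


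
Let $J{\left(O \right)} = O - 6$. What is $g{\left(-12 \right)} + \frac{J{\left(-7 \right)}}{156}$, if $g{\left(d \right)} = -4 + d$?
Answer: $- \frac{193}{12} \approx -16.083$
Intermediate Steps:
$J{\left(O \right)} = -6 + O$ ($J{\left(O \right)} = O - 6 = -6 + O$)
$g{\left(-12 \right)} + \frac{J{\left(-7 \right)}}{156} = \left(-4 - 12\right) + \frac{-6 - 7}{156} = -16 - \frac{1}{12} = - \frac{193}{12}$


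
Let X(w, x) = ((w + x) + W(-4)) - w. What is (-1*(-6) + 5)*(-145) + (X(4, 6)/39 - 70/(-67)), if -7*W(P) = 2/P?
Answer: -58304375/36582 ≈ -1593.8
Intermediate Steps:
W(P) = -2/(7*P)
X(w, x) = 1/14 + x (X(w, x) = ((w + x) - 2/7/(-4)) - w = ((w + x) - 2/7*(-1/4)) - w = ((w + x) + 1/14) - w = (1/14 + w + x) - w = 1/14 + x)
(-1*(-6) + 5)*(-145) + (X(4, 6)/39 - 70/(-67)) = (-1*(-6) + 5)*(-145) + ((1/14 + 6)/39 - 70/(-67)) = (6 + 5)*(-145) + ((85/14)*(1/39) - 70*(-1/67)) = 11*(-145) + (85/546 + 70/67) = -1595 + 43915/36582 = -58304375/36582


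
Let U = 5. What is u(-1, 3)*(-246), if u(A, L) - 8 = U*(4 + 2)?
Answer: -9348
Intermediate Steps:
u(A, L) = 38 (u(A, L) = 8 + 5*(4 + 2) = 8 + 5*6 = 8 + 30 = 38)
u(-1, 3)*(-246) = 38*(-246) = -9348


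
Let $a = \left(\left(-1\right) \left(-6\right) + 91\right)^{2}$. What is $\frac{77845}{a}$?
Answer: $\frac{77845}{9409} \approx 8.2735$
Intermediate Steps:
$a = 9409$ ($a = \left(6 + 91\right)^{2} = 97^{2} = 9409$)
$\frac{77845}{a} = \frac{77845}{9409}$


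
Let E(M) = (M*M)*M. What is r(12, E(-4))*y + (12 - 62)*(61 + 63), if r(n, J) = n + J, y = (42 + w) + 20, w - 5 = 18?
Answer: -10620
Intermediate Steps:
w = 23 (w = 5 + 18 = 23)
y = 85 (y = (42 + 23) + 20 = 65 + 20 = 85)
E(M) = M**3 (E(M) = M**2*M = M**3)
r(n, J) = J + n
r(12, E(-4))*y + (12 - 62)*(61 + 63) = ((-4)**3 + 12)*85 + (12 - 62)*(61 + 63) = (-64 + 12)*85 - 50*124 = -52*85 - 6200 = -4420 - 6200 = -10620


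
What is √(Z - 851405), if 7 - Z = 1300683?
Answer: I*√2152081 ≈ 1467.0*I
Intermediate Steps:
Z = -1300676 (Z = 7 - 1*1300683 = 7 - 1300683 = -1300676)
√(Z - 851405) = √(-1300676 - 851405) = √(-2152081) = I*√2152081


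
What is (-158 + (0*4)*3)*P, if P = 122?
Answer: -19276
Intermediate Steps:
(-158 + (0*4)*3)*P = (-158 + (0*4)*3)*122 = (-158 + 0*3)*122 = (-158 + 0)*122 = -158*122 = -19276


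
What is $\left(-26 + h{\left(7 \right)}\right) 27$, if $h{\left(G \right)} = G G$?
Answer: $621$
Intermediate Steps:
$h{\left(G \right)} = G^{2}$
$\left(-26 + h{\left(7 \right)}\right) 27 = \left(-26 + 7^{2}\right) 27 = \left(-26 + 49\right) 27 = 23 \cdot 27 = 621$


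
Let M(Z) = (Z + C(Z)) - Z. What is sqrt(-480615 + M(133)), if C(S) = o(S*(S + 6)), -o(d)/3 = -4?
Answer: I*sqrt(480603) ≈ 693.26*I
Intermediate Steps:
o(d) = 12 (o(d) = -3*(-4) = 12)
C(S) = 12
M(Z) = 12 (M(Z) = (Z + 12) - Z = (12 + Z) - Z = 12)
sqrt(-480615 + M(133)) = sqrt(-480615 + 12) = sqrt(-480603) = I*sqrt(480603)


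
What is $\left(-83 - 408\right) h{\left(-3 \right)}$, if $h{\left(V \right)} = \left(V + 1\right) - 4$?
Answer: $2946$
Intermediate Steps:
$h{\left(V \right)} = -3 + V$ ($h{\left(V \right)} = \left(1 + V\right) - 4 = -3 + V$)
$\left(-83 - 408\right) h{\left(-3 \right)} = \left(-83 - 408\right) \left(-3 - 3\right) = \left(-491\right) \left(-6\right) = 2946$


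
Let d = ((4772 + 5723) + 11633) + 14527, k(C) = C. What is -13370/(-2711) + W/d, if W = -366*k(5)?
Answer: 97023244/19874341 ≈ 4.8818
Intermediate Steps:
W = -1830 (W = -366*5 = -1830)
d = 36655 (d = (10495 + 11633) + 14527 = 22128 + 14527 = 36655)
-13370/(-2711) + W/d = -13370/(-2711) - 1830/36655 = -13370*(-1/2711) - 1830*1/36655 = 13370/2711 - 366/7331 = 97023244/19874341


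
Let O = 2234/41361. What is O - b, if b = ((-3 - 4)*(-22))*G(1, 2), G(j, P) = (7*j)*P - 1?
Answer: -82802488/41361 ≈ -2001.9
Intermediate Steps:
G(j, P) = -1 + 7*P*j (G(j, P) = 7*P*j - 1 = -1 + 7*P*j)
O = 2234/41361 (O = 2234*(1/41361) = 2234/41361 ≈ 0.054012)
b = 2002 (b = ((-3 - 4)*(-22))*(-1 + 7*2*1) = (-7*(-22))*(-1 + 14) = 154*13 = 2002)
O - b = 2234/41361 - 1*2002 = 2234/41361 - 2002 = -82802488/41361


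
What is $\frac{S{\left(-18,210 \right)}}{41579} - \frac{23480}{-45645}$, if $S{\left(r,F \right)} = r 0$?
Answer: $\frac{4696}{9129} \approx 0.5144$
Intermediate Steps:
$S{\left(r,F \right)} = 0$
$\frac{S{\left(-18,210 \right)}}{41579} - \frac{23480}{-45645} = \frac{0}{41579} - \frac{23480}{-45645} = 0 \cdot \frac{1}{41579} - - \frac{4696}{9129} = 0 + \frac{4696}{9129} = \frac{4696}{9129}$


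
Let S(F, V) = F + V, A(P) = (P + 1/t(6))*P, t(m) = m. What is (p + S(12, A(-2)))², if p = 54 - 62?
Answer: 529/9 ≈ 58.778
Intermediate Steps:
p = -8
A(P) = P*(⅙ + P) (A(P) = (P + 1/6)*P = (P + ⅙)*P = (⅙ + P)*P = P*(⅙ + P))
(p + S(12, A(-2)))² = (-8 + (12 - 2*(⅙ - 2)))² = (-8 + (12 - 2*(-11/6)))² = (-8 + (12 + 11/3))² = (-8 + 47/3)² = (23/3)² = 529/9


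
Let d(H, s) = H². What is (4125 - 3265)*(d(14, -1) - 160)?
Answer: 30960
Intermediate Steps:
(4125 - 3265)*(d(14, -1) - 160) = (4125 - 3265)*(14² - 160) = 860*(196 - 160) = 860*36 = 30960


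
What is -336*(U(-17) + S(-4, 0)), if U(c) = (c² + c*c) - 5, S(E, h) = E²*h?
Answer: -192528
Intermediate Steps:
S(E, h) = h*E²
U(c) = -5 + 2*c² (U(c) = (c² + c²) - 5 = 2*c² - 5 = -5 + 2*c²)
-336*(U(-17) + S(-4, 0)) = -336*((-5 + 2*(-17)²) + 0*(-4)²) = -336*((-5 + 2*289) + 0*16) = -336*((-5 + 578) + 0) = -336*(573 + 0) = -336*573 = -192528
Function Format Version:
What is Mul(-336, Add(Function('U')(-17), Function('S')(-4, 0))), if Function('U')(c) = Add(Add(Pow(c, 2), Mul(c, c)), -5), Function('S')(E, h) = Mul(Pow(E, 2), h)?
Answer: -192528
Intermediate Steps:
Function('S')(E, h) = Mul(h, Pow(E, 2))
Function('U')(c) = Add(-5, Mul(2, Pow(c, 2))) (Function('U')(c) = Add(Add(Pow(c, 2), Pow(c, 2)), -5) = Add(Mul(2, Pow(c, 2)), -5) = Add(-5, Mul(2, Pow(c, 2))))
Mul(-336, Add(Function('U')(-17), Function('S')(-4, 0))) = Mul(-336, Add(Add(-5, Mul(2, Pow(-17, 2))), Mul(0, Pow(-4, 2)))) = Mul(-336, Add(Add(-5, Mul(2, 289)), Mul(0, 16))) = Mul(-336, Add(Add(-5, 578), 0)) = Mul(-336, Add(573, 0)) = Mul(-336, 573) = -192528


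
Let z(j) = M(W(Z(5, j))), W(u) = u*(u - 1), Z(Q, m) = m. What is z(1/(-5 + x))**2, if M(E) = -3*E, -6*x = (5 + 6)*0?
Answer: 324/625 ≈ 0.51840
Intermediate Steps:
W(u) = u*(-1 + u)
x = 0 (x = -(5 + 6)*0/6 = -11*0/6 = -1/6*0 = 0)
z(j) = -3*j*(-1 + j)
z(1/(-5 + x))**2 = (3*(1 - 1/(-5 + 0))/(-5 + 0))**2 = (3*(1 - 1/(-5))/(-5))**2 = (3*(-1/5)*(1 - 1*(-1/5)))**2 = (3*(-1/5)*(1 + 1/5))**2 = (3*(-1/5)*(6/5))**2 = (-18/25)**2 = 324/625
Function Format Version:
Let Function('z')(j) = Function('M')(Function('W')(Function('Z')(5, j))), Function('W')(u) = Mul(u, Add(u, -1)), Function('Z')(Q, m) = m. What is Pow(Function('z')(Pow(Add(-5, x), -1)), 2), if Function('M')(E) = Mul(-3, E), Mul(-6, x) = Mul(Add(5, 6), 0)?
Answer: Rational(324, 625) ≈ 0.51840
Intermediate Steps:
Function('W')(u) = Mul(u, Add(-1, u))
x = 0 (x = Mul(Rational(-1, 6), Mul(Add(5, 6), 0)) = Mul(Rational(-1, 6), Mul(11, 0)) = Mul(Rational(-1, 6), 0) = 0)
Function('z')(j) = Mul(-3, j, Add(-1, j)) (Function('z')(j) = Mul(-3, Mul(j, Add(-1, j))) = Mul(-3, j, Add(-1, j)))
Pow(Function('z')(Pow(Add(-5, x), -1)), 2) = Pow(Mul(3, Pow(Add(-5, 0), -1), Add(1, Mul(-1, Pow(Add(-5, 0), -1)))), 2) = Pow(Mul(3, Pow(-5, -1), Add(1, Mul(-1, Pow(-5, -1)))), 2) = Pow(Mul(3, Rational(-1, 5), Add(1, Mul(-1, Rational(-1, 5)))), 2) = Pow(Mul(3, Rational(-1, 5), Add(1, Rational(1, 5))), 2) = Pow(Mul(3, Rational(-1, 5), Rational(6, 5)), 2) = Pow(Rational(-18, 25), 2) = Rational(324, 625)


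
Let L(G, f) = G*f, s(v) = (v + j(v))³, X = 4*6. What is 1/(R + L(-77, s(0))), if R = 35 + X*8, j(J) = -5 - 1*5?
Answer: 1/77227 ≈ 1.2949e-5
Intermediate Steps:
X = 24
j(J) = -10 (j(J) = -5 - 5 = -10)
R = 227 (R = 35 + 24*8 = 35 + 192 = 227)
s(v) = (-10 + v)³ (s(v) = (v - 10)³ = (-10 + v)³)
1/(R + L(-77, s(0))) = 1/(227 - 77*(-10 + 0)³) = 1/(227 - 77*(-10)³) = 1/(227 - 77*(-1000)) = 1/(227 + 77000) = 1/77227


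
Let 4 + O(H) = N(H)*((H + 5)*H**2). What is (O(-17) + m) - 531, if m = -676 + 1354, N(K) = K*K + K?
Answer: -943153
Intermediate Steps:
N(K) = K + K**2 (N(K) = K**2 + K = K + K**2)
m = 678
O(H) = -4 + H**3*(1 + H)*(5 + H) (O(H) = -4 + (H*(1 + H))*((H + 5)*H**2) = -4 + (H*(1 + H))*((5 + H)*H**2) = -4 + (H*(1 + H))*(H**2*(5 + H)) = -4 + H**3*(1 + H)*(5 + H))
(O(-17) + m) - 531 = ((-4 + (-17)**5 + 5*(-17)**3 + 6*(-17)**4) + 678) - 531 = ((-4 - 1419857 + 5*(-4913) + 6*83521) + 678) - 531 = ((-4 - 1419857 - 24565 + 501126) + 678) - 531 = (-943300 + 678) - 531 = -942622 - 531 = -943153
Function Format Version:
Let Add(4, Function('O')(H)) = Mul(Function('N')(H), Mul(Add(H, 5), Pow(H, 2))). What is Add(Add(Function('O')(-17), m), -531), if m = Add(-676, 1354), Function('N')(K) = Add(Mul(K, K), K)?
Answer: -943153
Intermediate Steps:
Function('N')(K) = Add(K, Pow(K, 2)) (Function('N')(K) = Add(Pow(K, 2), K) = Add(K, Pow(K, 2)))
m = 678
Function('O')(H) = Add(-4, Mul(Pow(H, 3), Add(1, H), Add(5, H))) (Function('O')(H) = Add(-4, Mul(Mul(H, Add(1, H)), Mul(Add(H, 5), Pow(H, 2)))) = Add(-4, Mul(Mul(H, Add(1, H)), Mul(Add(5, H), Pow(H, 2)))) = Add(-4, Mul(Mul(H, Add(1, H)), Mul(Pow(H, 2), Add(5, H)))) = Add(-4, Mul(Pow(H, 3), Add(1, H), Add(5, H))))
Add(Add(Function('O')(-17), m), -531) = Add(Add(Add(-4, Pow(-17, 5), Mul(5, Pow(-17, 3)), Mul(6, Pow(-17, 4))), 678), -531) = Add(Add(Add(-4, -1419857, Mul(5, -4913), Mul(6, 83521)), 678), -531) = Add(Add(Add(-4, -1419857, -24565, 501126), 678), -531) = Add(Add(-943300, 678), -531) = Add(-942622, -531) = -943153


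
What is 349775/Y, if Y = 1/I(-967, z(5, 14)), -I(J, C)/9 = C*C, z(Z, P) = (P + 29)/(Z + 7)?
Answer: -646733975/16 ≈ -4.0421e+7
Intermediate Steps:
z(Z, P) = (29 + P)/(7 + Z)
I(J, C) = -9*C² (I(J, C) = -9*C*C = -9*C²)
Y = -16/1849 (Y = 1/(-9*(29 + 14)²/(7 + 5)²) = 1/(-9*(43/12)²) = 1/(-9*1849/144) = 1/(-1849/16) = -16/1849 ≈ -0.0086533)
349775/Y = 349775/(-16/1849) = 349775*(-1849/16) = -646733975/16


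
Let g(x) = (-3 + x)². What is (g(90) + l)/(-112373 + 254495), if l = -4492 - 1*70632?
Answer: -67555/142122 ≈ -0.47533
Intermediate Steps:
l = -75124 (l = -4492 - 70632 = -75124)
(g(90) + l)/(-112373 + 254495) = ((-3 + 90)² - 75124)/(-112373 + 254495) = (87² - 75124)/142122 = (7569 - 75124)*(1/142122) = -67555*1/142122 = -67555/142122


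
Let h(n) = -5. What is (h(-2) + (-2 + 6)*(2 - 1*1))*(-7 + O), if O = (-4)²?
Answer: -9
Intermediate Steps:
O = 16
(h(-2) + (-2 + 6)*(2 - 1*1))*(-7 + O) = (-5 + (-2 + 6)*(2 - 1*1))*(-7 + 16) = (-5 + 4*(2 - 1))*9 = (-5 + 4*1)*9 = (-5 + 4)*9 = -1*9 = -9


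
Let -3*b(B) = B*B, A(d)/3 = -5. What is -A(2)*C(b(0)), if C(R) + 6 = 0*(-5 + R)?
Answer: -90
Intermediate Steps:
A(d) = -15 (A(d) = 3*(-5) = -15)
b(B) = -B²/3 (b(B) = -B*B/3 = -B²/3)
C(R) = -6 (C(R) = -6 + 0*(-5 + R) = -6 + 0 = -6)
-A(2)*C(b(0)) = -(-15)*(-6) = -1*90 = -90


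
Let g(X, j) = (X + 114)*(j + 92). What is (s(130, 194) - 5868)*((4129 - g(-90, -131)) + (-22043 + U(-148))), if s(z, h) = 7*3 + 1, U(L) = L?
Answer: 100118596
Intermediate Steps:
g(X, j) = (92 + j)*(114 + X) (g(X, j) = (114 + X)*(92 + j) = (92 + j)*(114 + X))
s(z, h) = 22 (s(z, h) = 21 + 1 = 22)
(s(130, 194) - 5868)*((4129 - g(-90, -131)) + (-22043 + U(-148))) = (22 - 5868)*((4129 - (10488 + 92*(-90) + 114*(-131) - 90*(-131))) + (-22043 - 148)) = -5846*((4129 - (10488 - 8280 - 14934 + 11790)) - 22191) = -5846*((4129 - 1*(-936)) - 22191) = -5846*((4129 + 936) - 22191) = -5846*(5065 - 22191) = -5846*(-17126) = 100118596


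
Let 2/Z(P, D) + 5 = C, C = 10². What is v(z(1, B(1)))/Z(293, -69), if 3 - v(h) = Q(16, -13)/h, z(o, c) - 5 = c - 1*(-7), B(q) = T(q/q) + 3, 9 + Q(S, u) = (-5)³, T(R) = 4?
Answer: 955/2 ≈ 477.50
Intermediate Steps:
C = 100
Z(P, D) = 2/95 (Z(P, D) = 2/(-5 + 100) = 2/95)
Q(S, u) = -134 (Q(S, u) = -9 + (-5)³ = -9 - 125 = -134)
B(q) = 7 (B(q) = 4 + 3 = 7)
z(o, c) = 12 + c (z(o, c) = 5 + (c - 1*(-7)) = 5 + (c + 7) = 5 + (7 + c) = 12 + c)
v(h) = 3 + 134/h (v(h) = 3 - (-134)/h = 3 + 134/h)
v(z(1, B(1)))/Z(293, -69) = (3 + 134/(12 + 7))/(2/95) = (3 + 134/19)*(95/2) = (191/19)*(95/2) = 955/2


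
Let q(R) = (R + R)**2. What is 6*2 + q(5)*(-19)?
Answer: -1888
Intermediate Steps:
q(R) = 4*R**2 (q(R) = (2*R)**2 = 4*R**2)
6*2 + q(5)*(-19) = 6*2 + (4*5**2)*(-19) = 12 + (4*25)*(-19) = 12 + 100*(-19) = 12 - 1900 = -1888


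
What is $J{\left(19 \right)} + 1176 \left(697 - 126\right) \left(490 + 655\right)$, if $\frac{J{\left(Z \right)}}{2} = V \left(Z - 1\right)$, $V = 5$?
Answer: $768863100$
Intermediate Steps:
$J{\left(Z \right)} = -10 + 10 Z$ ($J{\left(Z \right)} = 2 \cdot 5 \left(Z - 1\right) = 2 \cdot 5 \left(-1 + Z\right) = 2 \left(-5 + 5 Z\right) = -10 + 10 Z$)
$J{\left(19 \right)} + 1176 \left(697 - 126\right) \left(490 + 655\right) = \left(-10 + 10 \cdot 19\right) + 1176 \left(697 - 126\right) \left(490 + 655\right) = \left(-10 + 190\right) + 1176 \cdot 571 \cdot 1145 = 180 + 1176 \cdot 653795 = 180 + 768862920 = 768863100$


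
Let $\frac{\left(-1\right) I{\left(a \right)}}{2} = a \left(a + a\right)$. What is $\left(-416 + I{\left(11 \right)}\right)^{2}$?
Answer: $810000$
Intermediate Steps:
$I{\left(a \right)} = - 4 a^{2}$ ($I{\left(a \right)} = - 2 a \left(a + a\right) = - 2 a 2 a = - 2 \cdot 2 a^{2} = - 4 a^{2}$)
$\left(-416 + I{\left(11 \right)}\right)^{2} = \left(-416 - 4 \cdot 11^{2}\right)^{2} = \left(-416 - 484\right)^{2} = \left(-900\right)^{2} = 810000$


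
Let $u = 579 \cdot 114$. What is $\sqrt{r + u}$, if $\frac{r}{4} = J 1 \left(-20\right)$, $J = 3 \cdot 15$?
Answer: $3 \sqrt{6934} \approx 249.81$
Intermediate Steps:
$u = 66006$
$J = 45$
$r = -3600$ ($r = 4 \cdot 45 \cdot 1 \left(-20\right) = 4 \cdot 45 \left(-20\right) = 4 \left(-900\right) = -3600$)
$\sqrt{r + u} = \sqrt{-3600 + 66006} = \sqrt{62406} = 3 \sqrt{6934}$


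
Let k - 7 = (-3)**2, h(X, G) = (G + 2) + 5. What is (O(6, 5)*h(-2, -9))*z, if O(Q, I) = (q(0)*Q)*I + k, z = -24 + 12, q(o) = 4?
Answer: 3264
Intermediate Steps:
h(X, G) = 7 + G (h(X, G) = (2 + G) + 5 = 7 + G)
k = 16 (k = 7 + (-3)**2 = 7 + 9 = 16)
z = -12
O(Q, I) = 16 + 4*I*Q (O(Q, I) = (4*Q)*I + 16 = 4*I*Q + 16 = 16 + 4*I*Q)
(O(6, 5)*h(-2, -9))*z = ((16 + 4*5*6)*(7 - 9))*(-12) = ((16 + 120)*(-2))*(-12) = (136*(-2))*(-12) = -272*(-12) = 3264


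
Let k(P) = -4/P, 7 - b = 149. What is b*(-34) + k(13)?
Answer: 62760/13 ≈ 4827.7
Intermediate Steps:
b = -142 (b = 7 - 1*149 = 7 - 149 = -142)
b*(-34) + k(13) = -142*(-34) - 4/13 = 4828 - 4*1/13 = 4828 - 4/13 = 62760/13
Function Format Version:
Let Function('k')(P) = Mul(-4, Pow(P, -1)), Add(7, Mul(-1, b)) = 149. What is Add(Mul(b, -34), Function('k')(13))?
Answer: Rational(62760, 13) ≈ 4827.7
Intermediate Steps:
b = -142 (b = Add(7, Mul(-1, 149)) = Add(7, -149) = -142)
Add(Mul(b, -34), Function('k')(13)) = Add(Mul(-142, -34), Mul(-4, Pow(13, -1))) = Add(4828, Mul(-4, Rational(1, 13))) = Add(4828, Rational(-4, 13)) = Rational(62760, 13)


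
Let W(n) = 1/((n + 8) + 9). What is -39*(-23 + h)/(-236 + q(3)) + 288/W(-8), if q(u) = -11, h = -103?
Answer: 48870/19 ≈ 2572.1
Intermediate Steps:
W(n) = 1/(17 + n) (W(n) = 1/((8 + n) + 9) = 1/(17 + n))
-39*(-23 + h)/(-236 + q(3)) + 288/W(-8) = -39*(-23 - 103)/(-236 - 11) + 288/(1/(17 - 8)) = -39/((-247/(-126))) + 288/(1/9) = -39/((-247*(-1/126))) + 288/(⅑) = -39/247/126 + 288*9 = -39*126/247 + 2592 = -378/19 + 2592 = 48870/19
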